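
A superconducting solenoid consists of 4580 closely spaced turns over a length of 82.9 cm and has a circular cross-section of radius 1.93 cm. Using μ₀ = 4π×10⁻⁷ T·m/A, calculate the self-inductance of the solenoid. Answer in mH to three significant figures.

A = πr² = π(1.930×10^-2 m)² = 1.170×10^-3 m².
For a long solenoid, L = μ₀N²A/ℓ.
L = (4π×10⁻⁷)(4580)²(1.170×10^-3)/(0.829 m) = 3.721×10^-2 H.

L ≈ 37.2 mH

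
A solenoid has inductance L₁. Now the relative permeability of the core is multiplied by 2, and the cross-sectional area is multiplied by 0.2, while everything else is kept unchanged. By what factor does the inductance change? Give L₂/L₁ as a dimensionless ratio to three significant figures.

For a solenoid, L ∝ μᵣN²A/ℓ.
L₂/L₁ = (2) × (0.2) = 0.400.

L₂/L₁ = 0.400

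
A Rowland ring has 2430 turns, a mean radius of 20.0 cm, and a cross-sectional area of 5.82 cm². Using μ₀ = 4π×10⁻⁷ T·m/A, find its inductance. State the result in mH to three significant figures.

L ≈ 3.44 mH

For a thin toroid, L = μ₀N²A/(2πR).
L = (4π×10⁻⁷)(2430)²(5.820×10^-4) / (2π×0.2 m) = 3.437×10^-3 H.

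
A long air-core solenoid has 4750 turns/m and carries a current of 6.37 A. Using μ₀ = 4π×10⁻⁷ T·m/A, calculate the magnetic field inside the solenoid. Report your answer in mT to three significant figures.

Inside a long solenoid, B = μ₀nI.
B = (4π×10⁻⁷)(4.750×10^3 m⁻¹)(6.37 A) = 3.802×10^-2 T.

B ≈ 38.0 mT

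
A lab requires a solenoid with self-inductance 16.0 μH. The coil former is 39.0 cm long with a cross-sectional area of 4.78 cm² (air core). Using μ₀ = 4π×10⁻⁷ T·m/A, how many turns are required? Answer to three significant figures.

A = 4.78 cm² = 4.780×10^-4 m².
From L = μ₀N²A/ℓ, N = √(Lℓ / (μ₀A)).
N = √[(1.600×10^-5)(0.39) / ((4π×10⁻⁷)×4.780×10^-4)] = √(1.039×10^4) ≈ 101.9.

N ≈ 102 turns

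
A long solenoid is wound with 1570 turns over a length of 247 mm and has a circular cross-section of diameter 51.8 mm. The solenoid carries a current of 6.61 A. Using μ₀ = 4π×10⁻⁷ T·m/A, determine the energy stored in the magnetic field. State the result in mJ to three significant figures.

U ≈ 577 mJ

A = π(d/2)² = π(2.590×10^-2 m)² = 2.107×10^-3 m².
L = μ₀N²A/ℓ = (4π×10⁻⁷)(1570)²(2.107×10^-3)/(0.247) = 2.643×10^-2 H.
U = ½LI² = ½(2.643×10^-2)(6.61)² = 0.5773 J.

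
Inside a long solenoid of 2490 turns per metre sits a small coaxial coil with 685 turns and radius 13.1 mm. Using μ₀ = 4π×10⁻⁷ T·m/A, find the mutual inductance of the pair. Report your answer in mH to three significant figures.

The outer solenoid produces a uniform field B₁ = μ₀n₁I₁ across the inner coil,
so the flux linkage is N₂Φ = N₂B₁A₂ = μ₀n₁N₂A₂·I₁, giving M = μ₀n₁N₂A₂.
A₂ = πr² = π(1.310×10^-2 m)² = 5.391×10^-4 m².
M = (4π×10⁻⁷)(2490)(685)(5.391×10^-4) = 1.156×10^-3 H.

M ≈ 1.16 mH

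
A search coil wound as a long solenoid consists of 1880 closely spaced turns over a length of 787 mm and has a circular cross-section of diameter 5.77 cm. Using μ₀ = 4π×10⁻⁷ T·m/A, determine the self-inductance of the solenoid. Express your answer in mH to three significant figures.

A = π(d/2)² = π(2.885×10^-2 m)² = 2.6148×10^-3 m².
For a long solenoid, L = μ₀N²A/ℓ.
L = (4π×10⁻⁷)(1880)²(2.6148×10^-3)/(0.787 m) = 1.476×10^-2 H.

L ≈ 14.8 mH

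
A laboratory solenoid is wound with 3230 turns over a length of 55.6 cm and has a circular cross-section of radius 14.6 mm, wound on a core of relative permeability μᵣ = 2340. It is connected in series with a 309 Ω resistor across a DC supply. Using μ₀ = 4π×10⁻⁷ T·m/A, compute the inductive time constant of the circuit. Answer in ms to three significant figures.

A = πr² = π(1.460×10^-2 m)² = 6.697×10^-4 m².
L = μ₀μᵣN²A/ℓ = (4π×10⁻⁷)(2340)(3230)²(6.697×10^-4)/(0.556) = 36.9498 H.
τ = L/R = (36.9498)/(309) = 0.1196 s.

τ ≈ 120 ms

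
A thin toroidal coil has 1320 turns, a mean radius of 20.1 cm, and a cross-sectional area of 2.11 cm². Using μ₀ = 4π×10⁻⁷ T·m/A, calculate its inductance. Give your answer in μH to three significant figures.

L ≈ 366 μH

For a thin toroid, L = μ₀N²A/(2πR).
L = (4π×10⁻⁷)(1320)²(2.110×10^-4) / (2π×0.201 m) = 3.658×10^-4 H.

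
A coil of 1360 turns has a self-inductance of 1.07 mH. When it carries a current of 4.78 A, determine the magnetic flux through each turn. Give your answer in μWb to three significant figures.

From L = NΦ_B/I, the flux per turn is Φ_B = LI/N.
Φ_B = (1.070×10^-3 H)(4.78 A)/1360 = 3.761×10^-6 Wb.

Φ_B ≈ 3.76 μWb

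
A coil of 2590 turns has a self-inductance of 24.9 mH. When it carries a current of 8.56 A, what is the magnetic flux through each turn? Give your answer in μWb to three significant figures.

From L = NΦ_B/I, the flux per turn is Φ_B = LI/N.
Φ_B = (2.490×10^-2 H)(8.56 A)/2590 = 8.229×10^-5 Wb.

Φ_B ≈ 82.3 μWb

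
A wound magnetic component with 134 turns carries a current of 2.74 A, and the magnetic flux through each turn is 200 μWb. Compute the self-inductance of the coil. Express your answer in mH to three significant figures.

L ≈ 9.78 mH

Self-inductance is defined by L = NΦ_B/I (flux linkage over current).
L = (134)(2.000×10^-4 Wb)/(2.74 A) = 9.781×10^-3 H.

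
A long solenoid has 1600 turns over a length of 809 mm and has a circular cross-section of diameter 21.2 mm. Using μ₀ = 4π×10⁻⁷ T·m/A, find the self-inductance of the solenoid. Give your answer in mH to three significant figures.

A = π(d/2)² = π(1.060×10^-2 m)² = 3.530×10^-4 m².
For a long solenoid, L = μ₀N²A/ℓ.
L = (4π×10⁻⁷)(1600)²(3.530×10^-4)/(0.809 m) = 1.404×10^-3 H.

L ≈ 1.40 mH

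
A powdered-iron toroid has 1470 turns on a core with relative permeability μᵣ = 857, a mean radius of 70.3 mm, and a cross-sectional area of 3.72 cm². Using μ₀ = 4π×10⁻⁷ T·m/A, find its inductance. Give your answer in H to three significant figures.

For a thin toroid, L = μ₀μᵣN²A/(2πR).
L = (4π×10⁻⁷)(857)(1470)²(3.720×10^-4) / (2π×7.030×10^-2 m) = 1.96 H.

L ≈ 1.96 H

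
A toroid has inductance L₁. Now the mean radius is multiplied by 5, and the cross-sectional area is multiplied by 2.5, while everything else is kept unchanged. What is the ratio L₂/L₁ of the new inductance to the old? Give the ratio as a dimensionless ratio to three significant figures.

L₂/L₁ = 0.500

For a toroid, L ∝ μᵣN²A/R.
L₂/L₁ = (5)^-1 × (2.5) = 0.500.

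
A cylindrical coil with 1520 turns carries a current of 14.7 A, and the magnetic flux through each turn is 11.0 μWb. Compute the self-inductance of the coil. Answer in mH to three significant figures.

L ≈ 1.14 mH

Self-inductance is defined by L = NΦ_B/I (flux linkage over current).
L = (1520)(1.100×10^-5 Wb)/(14.7 A) = 1.137×10^-3 H.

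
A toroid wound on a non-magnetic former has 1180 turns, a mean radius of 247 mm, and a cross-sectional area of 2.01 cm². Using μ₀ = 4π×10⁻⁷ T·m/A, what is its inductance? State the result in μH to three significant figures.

For a thin toroid, L = μ₀N²A/(2πR).
L = (4π×10⁻⁷)(1180)²(2.010×10^-4) / (2π×0.247 m) = 2.266×10^-4 H.

L ≈ 227 μH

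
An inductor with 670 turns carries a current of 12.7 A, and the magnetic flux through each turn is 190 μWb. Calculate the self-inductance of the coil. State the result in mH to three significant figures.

Self-inductance is defined by L = NΦ_B/I (flux linkage over current).
L = (670)(1.900×10^-4 Wb)/(12.7 A) = 1.002×10^-2 H.

L ≈ 10.0 mH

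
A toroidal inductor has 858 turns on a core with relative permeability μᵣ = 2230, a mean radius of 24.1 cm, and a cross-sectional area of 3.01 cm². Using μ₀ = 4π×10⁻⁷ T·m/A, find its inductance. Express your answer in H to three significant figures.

L ≈ 0.410 H

For a thin toroid, L = μ₀μᵣN²A/(2πR).
L = (4π×10⁻⁷)(2230)(858)²(3.010×10^-4) / (2π×0.241 m) = 0.4101 H.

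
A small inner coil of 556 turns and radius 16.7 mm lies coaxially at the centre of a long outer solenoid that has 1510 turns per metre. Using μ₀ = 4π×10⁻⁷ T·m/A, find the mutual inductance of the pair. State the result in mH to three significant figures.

M ≈ 0.924 mH

The outer solenoid produces a uniform field B₁ = μ₀n₁I₁ across the inner coil,
so the flux linkage is N₂Φ = N₂B₁A₂ = μ₀n₁N₂A₂·I₁, giving M = μ₀n₁N₂A₂.
A₂ = πr² = π(1.670×10^-2 m)² = 8.762×10^-4 m².
M = (4π×10⁻⁷)(1510)(556)(8.762×10^-4) = 9.244×10^-4 H.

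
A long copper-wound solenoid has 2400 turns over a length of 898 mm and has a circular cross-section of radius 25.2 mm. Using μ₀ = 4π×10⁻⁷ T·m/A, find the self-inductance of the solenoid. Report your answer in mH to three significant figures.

A = πr² = π(2.520×10^-2 m)² = 1.995×10^-3 m².
For a long solenoid, L = μ₀N²A/ℓ.
L = (4π×10⁻⁷)(2400)²(1.995×10^-3)/(0.898 m) = 1.608×10^-2 H.

L ≈ 16.1 mH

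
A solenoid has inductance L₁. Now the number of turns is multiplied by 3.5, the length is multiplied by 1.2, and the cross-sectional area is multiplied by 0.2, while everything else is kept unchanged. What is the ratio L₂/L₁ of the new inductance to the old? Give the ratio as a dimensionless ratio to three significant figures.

L₂/L₁ = 2.04

For a solenoid, L ∝ μᵣN²A/ℓ.
L₂/L₁ = (3.5)^2 × (1.2)^-1 × (0.2) = 2.04.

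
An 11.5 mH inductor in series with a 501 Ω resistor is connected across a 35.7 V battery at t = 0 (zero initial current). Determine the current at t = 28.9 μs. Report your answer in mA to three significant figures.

I ≈ 51.0 mA

τ = L/R = 1.150×10^-2/501 = 2.295×10^-5 s; final current I_∞ = ε/R = 35.7/501 = 7.126×10^-2 A.
I(t) = I_∞(1 − e^(−t/τ)) with t/τ = 1.259.
I = (7.126×10^-2)(1 − e^(−1.259)) = 5.103×10^-2 A.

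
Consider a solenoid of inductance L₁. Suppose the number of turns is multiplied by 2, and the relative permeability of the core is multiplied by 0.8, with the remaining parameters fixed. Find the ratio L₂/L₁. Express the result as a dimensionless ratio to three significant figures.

For a solenoid, L ∝ μᵣN²A/ℓ.
L₂/L₁ = (2)^2 × (0.8) = 3.20.

L₂/L₁ = 3.20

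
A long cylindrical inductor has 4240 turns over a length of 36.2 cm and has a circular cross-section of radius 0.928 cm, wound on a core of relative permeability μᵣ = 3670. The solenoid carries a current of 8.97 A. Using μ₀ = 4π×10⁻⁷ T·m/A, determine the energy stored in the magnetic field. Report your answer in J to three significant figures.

A = πr² = π(9.280×10^-3 m)² = 2.705×10^-4 m².
L = μ₀μᵣN²A/ℓ = (4π×10⁻⁷)(3670)(4240)²(2.705×10^-4)/(0.362) = 61.96 H.
U = ½LI² = ½(61.96)(8.97)² = 2.493×10^3 J.

U ≈ 2490 J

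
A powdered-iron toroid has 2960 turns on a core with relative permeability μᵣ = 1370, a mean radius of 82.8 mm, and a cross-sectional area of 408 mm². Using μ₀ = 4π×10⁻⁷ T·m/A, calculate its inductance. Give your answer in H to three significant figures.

For a thin toroid, L = μ₀μᵣN²A/(2πR).
L = (4π×10⁻⁷)(1370)(2960)²(4.080×10^-4) / (2π×8.280×10^-2 m) = 11.83 H.

L ≈ 11.8 H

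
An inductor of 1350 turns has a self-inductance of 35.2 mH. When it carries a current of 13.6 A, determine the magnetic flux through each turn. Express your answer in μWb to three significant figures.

Φ_B ≈ 355 μWb

From L = NΦ_B/I, the flux per turn is Φ_B = LI/N.
Φ_B = (3.520×10^-2 H)(13.6 A)/1350 = 3.546×10^-4 Wb.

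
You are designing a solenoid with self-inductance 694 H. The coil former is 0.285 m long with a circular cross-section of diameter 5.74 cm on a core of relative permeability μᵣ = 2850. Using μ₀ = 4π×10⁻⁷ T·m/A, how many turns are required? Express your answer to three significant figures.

N ≈ 4620 turns

A = π(d/2)² = π(2.870×10^-2 m)² = 2.588×10^-3 m².
From L = μ₀μᵣN²A/ℓ, N = √(Lℓ / (μ₀μᵣA)).
N = √[(694)(0.285) / ((4π×10⁻⁷)(2850)×2.588×10^-3)] = √(2.134×10^7) ≈ 4619.7.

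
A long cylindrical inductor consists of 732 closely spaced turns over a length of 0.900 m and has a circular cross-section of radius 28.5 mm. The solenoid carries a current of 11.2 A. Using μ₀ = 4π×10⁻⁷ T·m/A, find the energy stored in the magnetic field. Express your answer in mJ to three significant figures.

U ≈ 120 mJ

A = πr² = π(2.850×10^-2 m)² = 2.552×10^-3 m².
L = μ₀N²A/ℓ = (4π×10⁻⁷)(732)²(2.552×10^-3)/(0.9) = 1.909×10^-3 H.
U = ½LI² = ½(1.909×10^-3)(11.2)² = 0.1197 J.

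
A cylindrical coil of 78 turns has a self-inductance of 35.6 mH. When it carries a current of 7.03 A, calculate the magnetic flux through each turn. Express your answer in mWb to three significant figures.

From L = NΦ_B/I, the flux per turn is Φ_B = LI/N.
Φ_B = (3.560×10^-2 H)(7.03 A)/78 = 3.209×10^-3 Wb.

Φ_B ≈ 3.21 mWb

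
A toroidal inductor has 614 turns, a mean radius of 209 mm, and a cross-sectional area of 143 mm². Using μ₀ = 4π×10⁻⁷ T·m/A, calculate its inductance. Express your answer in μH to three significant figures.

For a thin toroid, L = μ₀N²A/(2πR).
L = (4π×10⁻⁷)(614)²(1.430×10^-4) / (2π×0.209 m) = 5.159×10^-5 H.

L ≈ 51.6 μH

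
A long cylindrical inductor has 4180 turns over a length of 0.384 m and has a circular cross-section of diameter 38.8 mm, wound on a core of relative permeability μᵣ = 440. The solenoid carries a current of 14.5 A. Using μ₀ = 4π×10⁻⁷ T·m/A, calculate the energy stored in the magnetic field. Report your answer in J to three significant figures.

A = π(d/2)² = π(1.940×10^-2 m)² = 1.182×10^-3 m².
L = μ₀μᵣN²A/ℓ = (4π×10⁻⁷)(440)(4180)²(1.182×10^-3)/(0.384) = 29.747 H.
U = ½LI² = ½(29.747)(14.5)² = 3.127×10^3 J.

U ≈ 3130 J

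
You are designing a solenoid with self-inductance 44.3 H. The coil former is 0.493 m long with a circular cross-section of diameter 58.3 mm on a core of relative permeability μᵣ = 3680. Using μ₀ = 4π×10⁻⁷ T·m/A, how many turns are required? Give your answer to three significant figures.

A = π(d/2)² = π(2.915×10^-2 m)² = 2.669×10^-3 m².
From L = μ₀μᵣN²A/ℓ, N = √(Lℓ / (μ₀μᵣA)).
N = √[(44.3)(0.493) / ((4π×10⁻⁷)(3680)×2.669×10^-3)] = √(1.769×10^6) ≈ 1330.1.

N ≈ 1330 turns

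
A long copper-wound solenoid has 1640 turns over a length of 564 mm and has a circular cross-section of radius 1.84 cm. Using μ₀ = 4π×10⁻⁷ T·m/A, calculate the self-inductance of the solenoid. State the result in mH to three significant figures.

L ≈ 6.37 mH

A = πr² = π(1.840×10^-2 m)² = 1.064×10^-3 m².
For a long solenoid, L = μ₀N²A/ℓ.
L = (4π×10⁻⁷)(1640)²(1.064×10^-3)/(0.564 m) = 6.374×10^-3 H.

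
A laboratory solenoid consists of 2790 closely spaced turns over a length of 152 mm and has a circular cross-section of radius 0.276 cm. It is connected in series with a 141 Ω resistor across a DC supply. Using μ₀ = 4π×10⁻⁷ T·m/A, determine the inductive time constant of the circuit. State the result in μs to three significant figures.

A = πr² = π(2.760×10^-3 m)² = 2.393×10^-5 m².
L = μ₀N²A/ℓ = (4π×10⁻⁷)(2790)²(2.393×10^-5)/(0.152) = 1.540×10^-3 H.
τ = L/R = (1.540×10^-3)/(141) = 1.092×10^-5 s.

τ ≈ 10.9 μs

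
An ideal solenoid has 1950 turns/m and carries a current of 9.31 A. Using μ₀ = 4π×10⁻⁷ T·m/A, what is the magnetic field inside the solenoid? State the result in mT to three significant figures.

Inside a long solenoid, B = μ₀nI.
B = (4π×10⁻⁷)(1.950×10^3 m⁻¹)(9.31 A) = 2.281×10^-2 T.

B ≈ 22.8 mT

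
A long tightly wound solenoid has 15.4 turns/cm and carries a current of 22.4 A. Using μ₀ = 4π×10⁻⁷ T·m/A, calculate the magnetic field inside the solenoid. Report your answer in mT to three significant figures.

B ≈ 43.3 mT

Inside a long solenoid, B = μ₀nI.
B = (4π×10⁻⁷)(1.540×10^3 m⁻¹)(22.4 A) = 4.3349×10^-2 T.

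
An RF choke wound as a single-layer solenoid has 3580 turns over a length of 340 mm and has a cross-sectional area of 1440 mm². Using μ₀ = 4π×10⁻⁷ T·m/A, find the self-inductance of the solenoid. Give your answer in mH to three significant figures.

A = 1440 mm² = 1.440×10^-3 m².
For a long solenoid, L = μ₀N²A/ℓ.
L = (4π×10⁻⁷)(3580)²(1.440×10^-3)/(0.34 m) = 6.821×10^-2 H.

L ≈ 68.2 mH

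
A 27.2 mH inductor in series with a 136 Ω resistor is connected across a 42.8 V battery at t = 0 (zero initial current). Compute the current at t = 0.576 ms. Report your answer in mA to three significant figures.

I ≈ 297 mA

τ = L/R = 2.720×10^-2/136 = 2.000×10^-4 s; final current I_∞ = ε/R = 42.8/136 = 0.3147 A.
I(t) = I_∞(1 − e^(−t/τ)) with t/τ = 2.880.
I = (0.3147)(1 − e^(−2.880)) = 0.297 A.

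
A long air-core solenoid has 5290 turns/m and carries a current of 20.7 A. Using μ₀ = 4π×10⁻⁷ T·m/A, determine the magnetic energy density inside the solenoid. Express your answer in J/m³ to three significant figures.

u ≈ 7530 J/m³

B = μ₀nI = (4π×10⁻⁷)(5.290×10^3)(20.7) = 0.1376 T.
u = B²/(2μ₀) = (0.1376)²/(2×4π×10⁻⁷) = 7.534×10^3 J/m³.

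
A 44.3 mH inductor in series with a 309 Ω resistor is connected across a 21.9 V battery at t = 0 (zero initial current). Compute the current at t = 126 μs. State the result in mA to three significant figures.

τ = L/R = 4.430×10^-2/309 = 1.434×10^-4 s; final current I_∞ = ε/R = 21.9/309 = 7.087×10^-2 A.
I(t) = I_∞(1 − e^(−t/τ)) with t/τ = 0.879.
I = (7.087×10^-2)(1 − e^(−0.879)) = 4.144×10^-2 A.

I ≈ 41.4 mA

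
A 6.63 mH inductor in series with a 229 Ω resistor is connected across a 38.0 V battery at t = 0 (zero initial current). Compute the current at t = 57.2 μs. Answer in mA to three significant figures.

I ≈ 143 mA

τ = L/R = 6.630×10^-3/229 = 2.895×10^-5 s; final current I_∞ = ε/R = 38.0/229 = 0.1659 A.
I(t) = I_∞(1 − e^(−t/τ)) with t/τ = 1.976.
I = (0.1659)(1 − e^(−1.976)) = 0.1429 A.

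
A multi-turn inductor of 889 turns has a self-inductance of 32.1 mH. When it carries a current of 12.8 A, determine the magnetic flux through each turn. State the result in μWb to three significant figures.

Φ_B ≈ 462 μWb

From L = NΦ_B/I, the flux per turn is Φ_B = LI/N.
Φ_B = (3.210×10^-2 H)(12.8 A)/889 = 4.622×10^-4 Wb.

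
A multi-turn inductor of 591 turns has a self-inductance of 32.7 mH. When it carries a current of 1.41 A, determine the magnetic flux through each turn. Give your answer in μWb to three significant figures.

Φ_B ≈ 78.0 μWb

From L = NΦ_B/I, the flux per turn is Φ_B = LI/N.
Φ_B = (3.270×10^-2 H)(1.41 A)/591 = 7.802×10^-5 Wb.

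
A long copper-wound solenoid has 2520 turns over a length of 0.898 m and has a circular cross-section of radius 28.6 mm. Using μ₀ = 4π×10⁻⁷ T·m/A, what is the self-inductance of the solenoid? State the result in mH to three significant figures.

L ≈ 22.8 mH

A = πr² = π(2.860×10^-2 m)² = 2.570×10^-3 m².
For a long solenoid, L = μ₀N²A/ℓ.
L = (4π×10⁻⁷)(2520)²(2.570×10^-3)/(0.898 m) = 2.284×10^-2 H.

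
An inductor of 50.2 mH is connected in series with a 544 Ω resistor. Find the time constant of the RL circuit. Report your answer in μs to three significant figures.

τ = L/R = (5.020×10^-2 H)/(544 Ω) = 9.228×10^-5 s.

τ ≈ 92.3 μs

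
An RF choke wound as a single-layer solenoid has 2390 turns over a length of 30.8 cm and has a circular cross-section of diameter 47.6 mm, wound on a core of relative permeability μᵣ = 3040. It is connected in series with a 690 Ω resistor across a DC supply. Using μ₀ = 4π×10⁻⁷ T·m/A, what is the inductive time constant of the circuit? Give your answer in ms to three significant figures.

τ ≈ 183 ms

A = π(d/2)² = π(2.380×10^-2 m)² = 1.780×10^-3 m².
L = μ₀μᵣN²A/ℓ = (4π×10⁻⁷)(3040)(2390)²(1.780×10^-3)/(0.308) = 126.1 H.
τ = L/R = (126.1)/(690) = 0.1827 s.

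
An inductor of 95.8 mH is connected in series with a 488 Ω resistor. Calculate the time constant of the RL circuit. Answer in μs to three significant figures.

τ ≈ 196 μs

τ = L/R = (9.580×10^-2 H)/(488 Ω) = 1.963×10^-4 s.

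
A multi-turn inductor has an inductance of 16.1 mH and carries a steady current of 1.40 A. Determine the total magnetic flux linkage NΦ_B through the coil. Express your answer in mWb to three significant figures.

NΦ_B ≈ 22.5 mWb

From L = NΦ_B/I, the flux linkage is NΦ_B = LI.
NΦ_B = (1.610×10^-2 H)(1.40 A) = 2.254×10^-2 Wb.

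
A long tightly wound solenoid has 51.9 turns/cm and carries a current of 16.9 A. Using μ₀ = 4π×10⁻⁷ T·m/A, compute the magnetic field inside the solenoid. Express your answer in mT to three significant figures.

B ≈ 110 mT

Inside a long solenoid, B = μ₀nI.
B = (4π×10⁻⁷)(5.190×10^3 m⁻¹)(16.9 A) = 0.1102 T.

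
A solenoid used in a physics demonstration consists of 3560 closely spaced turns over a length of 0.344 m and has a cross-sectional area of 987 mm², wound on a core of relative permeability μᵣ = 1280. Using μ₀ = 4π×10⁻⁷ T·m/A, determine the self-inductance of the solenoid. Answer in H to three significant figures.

L ≈ 58.5 H

A = 987 mm² = 9.870×10^-4 m².
For a long solenoid, L = μ₀μᵣN²A/ℓ.
L = (4π×10⁻⁷)(1280)(3560)²(9.870×10^-4)/(0.344 m) = 58.49 H.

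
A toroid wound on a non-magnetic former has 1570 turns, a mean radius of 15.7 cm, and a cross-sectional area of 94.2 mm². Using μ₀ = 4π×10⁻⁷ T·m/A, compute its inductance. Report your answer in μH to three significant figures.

For a thin toroid, L = μ₀N²A/(2πR).
L = (4π×10⁻⁷)(1570)²(9.420×10^-5) / (2π×0.157 m) = 2.958×10^-4 H.

L ≈ 296 μH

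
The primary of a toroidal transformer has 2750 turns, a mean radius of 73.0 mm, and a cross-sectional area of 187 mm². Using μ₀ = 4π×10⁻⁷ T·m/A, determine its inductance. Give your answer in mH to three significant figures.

For a thin toroid, L = μ₀N²A/(2πR).
L = (4π×10⁻⁷)(2750)²(1.870×10^-4) / (2π×7.300×10^-2 m) = 3.874×10^-3 H.

L ≈ 3.87 mH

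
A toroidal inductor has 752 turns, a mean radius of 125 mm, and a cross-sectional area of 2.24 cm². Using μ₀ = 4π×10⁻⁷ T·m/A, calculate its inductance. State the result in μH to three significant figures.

For a thin toroid, L = μ₀N²A/(2πR).
L = (4π×10⁻⁷)(752)²(2.240×10^-4) / (2π×0.125 m) = 2.027×10^-4 H.

L ≈ 203 μH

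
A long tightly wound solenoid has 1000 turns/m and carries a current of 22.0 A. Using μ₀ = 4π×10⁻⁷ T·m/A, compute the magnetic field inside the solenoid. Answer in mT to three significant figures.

B ≈ 27.6 mT

Inside a long solenoid, B = μ₀nI.
B = (4π×10⁻⁷)(1.000×10^3 m⁻¹)(22.0 A) = 2.7646×10^-2 T.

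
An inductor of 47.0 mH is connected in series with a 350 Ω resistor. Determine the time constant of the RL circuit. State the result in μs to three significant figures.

τ ≈ 134 μs

τ = L/R = (4.700×10^-2 H)/(350 Ω) = 1.343×10^-4 s.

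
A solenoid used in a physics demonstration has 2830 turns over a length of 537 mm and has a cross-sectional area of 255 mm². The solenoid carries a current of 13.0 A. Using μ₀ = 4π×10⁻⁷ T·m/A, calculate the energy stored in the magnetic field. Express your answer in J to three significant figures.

U ≈ 0.404 J

A = 255 mm² = 2.550×10^-4 m².
L = μ₀N²A/ℓ = (4π×10⁻⁷)(2830)²(2.550×10^-4)/(0.537) = 4.779×10^-3 H.
U = ½LI² = ½(4.779×10^-3)(13.0)² = 0.4038 J.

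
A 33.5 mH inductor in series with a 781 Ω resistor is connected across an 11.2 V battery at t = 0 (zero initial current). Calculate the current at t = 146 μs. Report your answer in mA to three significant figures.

I ≈ 13.9 mA

τ = L/R = 3.350×10^-2/781 = 4.289×10^-5 s; final current I_∞ = ε/R = 11.2/781 = 1.434×10^-2 A.
I(t) = I_∞(1 − e^(−t/τ)) with t/τ = 3.404.
I = (1.434×10^-2)(1 − e^(−3.404)) = 1.386×10^-2 A.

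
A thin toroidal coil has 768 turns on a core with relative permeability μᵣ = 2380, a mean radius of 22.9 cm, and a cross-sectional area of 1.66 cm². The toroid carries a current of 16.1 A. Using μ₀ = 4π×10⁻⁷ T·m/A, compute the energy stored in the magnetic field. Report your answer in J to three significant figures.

L = μ₀μᵣN²A/(2πR) = (4π×10⁻⁷)(2380)(768)²(1.660×10^-4)/(2π×0.229) = 0.2035 H.
U = ½LI² = ½(0.2035)(16.1)² = 26.38 J.

U ≈ 26.4 J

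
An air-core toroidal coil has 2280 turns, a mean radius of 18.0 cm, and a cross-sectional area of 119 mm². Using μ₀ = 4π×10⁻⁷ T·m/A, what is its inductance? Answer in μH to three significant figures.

L ≈ 687 μH

For a thin toroid, L = μ₀N²A/(2πR).
L = (4π×10⁻⁷)(2280)²(1.190×10^-4) / (2π×0.18 m) = 6.873×10^-4 H.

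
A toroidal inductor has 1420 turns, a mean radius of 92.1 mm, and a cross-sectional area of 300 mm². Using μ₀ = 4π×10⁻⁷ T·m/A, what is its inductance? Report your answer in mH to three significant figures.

L ≈ 1.31 mH

For a thin toroid, L = μ₀N²A/(2πR).
L = (4π×10⁻⁷)(1420)²(3.000×10^-4) / (2π×9.210×10^-2 m) = 1.314×10^-3 H.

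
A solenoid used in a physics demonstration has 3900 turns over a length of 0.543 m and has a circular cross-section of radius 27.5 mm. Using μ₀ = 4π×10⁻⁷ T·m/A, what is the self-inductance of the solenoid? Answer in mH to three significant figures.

L ≈ 83.6 mH

A = πr² = π(2.750×10^-2 m)² = 2.376×10^-3 m².
For a long solenoid, L = μ₀N²A/ℓ.
L = (4π×10⁻⁷)(3900)²(2.376×10^-3)/(0.543 m) = 8.363×10^-2 H.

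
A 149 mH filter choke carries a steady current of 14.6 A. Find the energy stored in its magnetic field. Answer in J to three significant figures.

U ≈ 15.9 J

Stored magnetic energy: U = ½LI².
U = ½(0.149 H)(14.6 A)² = 15.88 J.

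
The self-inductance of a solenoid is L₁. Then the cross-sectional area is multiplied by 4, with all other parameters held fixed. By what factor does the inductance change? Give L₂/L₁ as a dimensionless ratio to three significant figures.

For a solenoid, L ∝ μᵣN²A/ℓ.
L₂/L₁ = (4) = 4.00.

L₂/L₁ = 4.00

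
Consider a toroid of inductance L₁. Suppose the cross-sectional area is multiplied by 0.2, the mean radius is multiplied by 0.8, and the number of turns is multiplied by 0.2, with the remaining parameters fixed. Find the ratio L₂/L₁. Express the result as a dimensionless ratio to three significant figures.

L₂/L₁ = 0.0100

For a toroid, L ∝ μᵣN²A/R.
L₂/L₁ = (0.2) × (0.8)^-1 × (0.2)^2 = 0.0100.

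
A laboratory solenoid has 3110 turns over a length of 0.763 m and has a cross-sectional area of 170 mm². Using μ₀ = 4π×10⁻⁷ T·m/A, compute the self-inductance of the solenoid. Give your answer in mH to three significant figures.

L ≈ 2.71 mH

A = 170 mm² = 1.700×10^-4 m².
For a long solenoid, L = μ₀N²A/ℓ.
L = (4π×10⁻⁷)(3110)²(1.700×10^-4)/(0.763 m) = 2.708×10^-3 H.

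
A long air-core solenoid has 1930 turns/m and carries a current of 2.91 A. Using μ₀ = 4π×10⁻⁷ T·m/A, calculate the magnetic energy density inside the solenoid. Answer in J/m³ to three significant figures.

B = μ₀nI = (4π×10⁻⁷)(1.930×10^3)(2.91) = 7.058×10^-3 T.
u = B²/(2μ₀) = (7.058×10^-3)²/(2×4π×10⁻⁷) = 19.82 J/m³.

u ≈ 19.8 J/m³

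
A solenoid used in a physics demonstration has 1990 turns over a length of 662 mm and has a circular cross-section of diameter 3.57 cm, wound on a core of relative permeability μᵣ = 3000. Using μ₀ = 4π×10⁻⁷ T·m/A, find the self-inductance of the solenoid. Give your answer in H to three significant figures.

A = π(d/2)² = π(1.785×10^-2 m)² = 1.001×10^-3 m².
For a long solenoid, L = μ₀μᵣN²A/ℓ.
L = (4π×10⁻⁷)(3000)(1990)²(1.001×10^-3)/(0.662 m) = 22.57 H.

L ≈ 22.6 H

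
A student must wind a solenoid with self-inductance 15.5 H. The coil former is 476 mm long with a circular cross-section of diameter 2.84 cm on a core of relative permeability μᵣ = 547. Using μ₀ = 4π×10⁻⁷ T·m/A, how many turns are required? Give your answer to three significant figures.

A = π(d/2)² = π(1.420×10^-2 m)² = 6.3347×10^-4 m².
From L = μ₀μᵣN²A/ℓ, N = √(Lℓ / (μ₀μᵣA)).
N = √[(15.5)(0.476) / ((4π×10⁻⁷)(547)×6.3347×10^-4)] = √(1.694×10^7) ≈ 4116.3.

N ≈ 4120 turns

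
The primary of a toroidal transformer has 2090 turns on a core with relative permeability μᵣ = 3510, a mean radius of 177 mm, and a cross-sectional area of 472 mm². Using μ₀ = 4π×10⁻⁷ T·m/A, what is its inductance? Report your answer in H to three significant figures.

L ≈ 8.18 H

For a thin toroid, L = μ₀μᵣN²A/(2πR).
L = (4π×10⁻⁷)(3510)(2090)²(4.720×10^-4) / (2π×0.177 m) = 8.177 H.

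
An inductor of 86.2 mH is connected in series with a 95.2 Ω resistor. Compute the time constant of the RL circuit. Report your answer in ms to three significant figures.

τ = L/R = (8.620×10^-2 H)/(95.2 Ω) = 9.0546×10^-4 s.

τ ≈ 0.905 ms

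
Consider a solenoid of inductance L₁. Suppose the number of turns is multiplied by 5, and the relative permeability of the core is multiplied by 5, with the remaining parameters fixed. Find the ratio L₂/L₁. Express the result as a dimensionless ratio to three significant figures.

L₂/L₁ = 125

For a solenoid, L ∝ μᵣN²A/ℓ.
L₂/L₁ = (5)^2 × (5) = 125.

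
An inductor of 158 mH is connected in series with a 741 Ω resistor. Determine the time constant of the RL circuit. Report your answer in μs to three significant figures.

τ ≈ 213 μs

τ = L/R = (0.158 H)/(741 Ω) = 2.132×10^-4 s.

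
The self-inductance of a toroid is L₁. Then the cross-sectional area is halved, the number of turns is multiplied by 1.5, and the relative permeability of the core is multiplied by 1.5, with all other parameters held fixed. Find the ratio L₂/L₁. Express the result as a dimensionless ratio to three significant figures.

For a toroid, L ∝ μᵣN²A/R.
L₂/L₁ = (0.5) × (1.5)^2 × (1.5) = 1.69.

L₂/L₁ = 1.69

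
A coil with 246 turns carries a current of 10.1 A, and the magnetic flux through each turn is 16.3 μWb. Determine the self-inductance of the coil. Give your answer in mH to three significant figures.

L ≈ 0.397 mH

Self-inductance is defined by L = NΦ_B/I (flux linkage over current).
L = (246)(1.630×10^-5 Wb)/(10.1 A) = 3.970×10^-4 H.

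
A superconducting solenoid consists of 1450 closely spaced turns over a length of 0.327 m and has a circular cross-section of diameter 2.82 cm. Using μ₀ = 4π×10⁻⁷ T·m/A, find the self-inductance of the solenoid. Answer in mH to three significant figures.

A = π(d/2)² = π(1.410×10^-2 m)² = 6.246×10^-4 m².
For a long solenoid, L = μ₀N²A/ℓ.
L = (4π×10⁻⁷)(1450)²(6.246×10^-4)/(0.327 m) = 5.046×10^-3 H.

L ≈ 5.05 mH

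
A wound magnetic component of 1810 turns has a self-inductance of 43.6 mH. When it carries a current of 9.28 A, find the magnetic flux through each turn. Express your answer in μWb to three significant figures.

Φ_B ≈ 224 μWb

From L = NΦ_B/I, the flux per turn is Φ_B = LI/N.
Φ_B = (4.360×10^-2 H)(9.28 A)/1810 = 2.235×10^-4 Wb.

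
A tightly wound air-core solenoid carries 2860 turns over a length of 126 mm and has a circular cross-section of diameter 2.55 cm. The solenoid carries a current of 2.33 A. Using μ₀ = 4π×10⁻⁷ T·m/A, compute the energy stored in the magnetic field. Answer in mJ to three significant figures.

A = π(d/2)² = π(1.275×10^-2 m)² = 5.107×10^-4 m².
L = μ₀N²A/ℓ = (4π×10⁻⁷)(2860)²(5.107×10^-4)/(0.126) = 4.166×10^-2 H.
U = ½LI² = ½(4.166×10^-2)(2.33)² = 0.1131 J.

U ≈ 113 mJ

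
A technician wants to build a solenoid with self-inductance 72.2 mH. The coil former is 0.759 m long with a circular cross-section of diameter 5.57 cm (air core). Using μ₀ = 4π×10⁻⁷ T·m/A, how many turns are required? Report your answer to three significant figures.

A = π(d/2)² = π(2.785×10^-2 m)² = 2.437×10^-3 m².
From L = μ₀N²A/ℓ, N = √(Lℓ / (μ₀A)).
N = √[(7.220×10^-2)(0.759) / ((4π×10⁻⁷)×2.437×10^-3)] = √(1.790×10^7) ≈ 4230.4.

N ≈ 4230 turns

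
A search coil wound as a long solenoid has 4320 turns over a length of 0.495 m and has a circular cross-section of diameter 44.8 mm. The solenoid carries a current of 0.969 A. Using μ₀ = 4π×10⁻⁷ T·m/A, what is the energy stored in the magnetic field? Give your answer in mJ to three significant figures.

U ≈ 35.1 mJ

A = π(d/2)² = π(2.240×10^-2 m)² = 1.576×10^-3 m².
L = μ₀N²A/ℓ = (4π×10⁻⁷)(4320)²(1.576×10^-3)/(0.495) = 7.468×10^-2 H.
U = ½LI² = ½(7.468×10^-2)(0.969)² = 3.506×10^-2 J.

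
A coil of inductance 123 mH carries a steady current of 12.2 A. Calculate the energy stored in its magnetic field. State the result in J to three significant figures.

Stored magnetic energy: U = ½LI².
U = ½(0.123 H)(12.2 A)² = 9.154 J.

U ≈ 9.15 J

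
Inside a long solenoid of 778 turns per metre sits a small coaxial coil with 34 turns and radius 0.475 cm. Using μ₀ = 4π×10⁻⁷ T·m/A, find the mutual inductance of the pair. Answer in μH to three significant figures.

M ≈ 2.36 μH

The outer solenoid produces a uniform field B₁ = μ₀n₁I₁ across the inner coil,
so the flux linkage is N₂Φ = N₂B₁A₂ = μ₀n₁N₂A₂·I₁, giving M = μ₀n₁N₂A₂.
A₂ = πr² = π(4.750×10^-3 m)² = 7.088×10^-5 m².
M = (4π×10⁻⁷)(778)(34)(7.088×10^-5) = 2.356×10^-6 H.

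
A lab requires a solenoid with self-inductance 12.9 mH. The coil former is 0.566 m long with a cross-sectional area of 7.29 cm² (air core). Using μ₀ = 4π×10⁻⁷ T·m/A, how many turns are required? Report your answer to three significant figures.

A = 7.29 cm² = 7.290×10^-4 m².
From L = μ₀N²A/ℓ, N = √(Lℓ / (μ₀A)).
N = √[(1.290×10^-2)(0.566) / ((4π×10⁻⁷)×7.290×10^-4)] = √(7.970×10^6) ≈ 2823.2.

N ≈ 2820 turns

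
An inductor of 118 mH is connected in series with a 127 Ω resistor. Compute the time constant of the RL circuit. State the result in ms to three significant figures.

τ ≈ 0.929 ms

τ = L/R = (0.118 H)/(127 Ω) = 9.291×10^-4 s.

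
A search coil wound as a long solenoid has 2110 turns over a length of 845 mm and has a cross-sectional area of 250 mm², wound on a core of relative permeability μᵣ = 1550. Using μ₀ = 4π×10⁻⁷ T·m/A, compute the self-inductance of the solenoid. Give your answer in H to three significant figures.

L ≈ 2.57 H

A = 250 mm² = 2.500×10^-4 m².
For a long solenoid, L = μ₀μᵣN²A/ℓ.
L = (4π×10⁻⁷)(1550)(2110)²(2.500×10^-4)/(0.845 m) = 2.566 H.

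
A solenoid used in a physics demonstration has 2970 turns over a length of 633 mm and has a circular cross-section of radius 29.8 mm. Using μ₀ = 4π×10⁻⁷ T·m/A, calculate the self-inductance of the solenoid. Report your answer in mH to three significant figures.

A = πr² = π(2.980×10^-2 m)² = 2.790×10^-3 m².
For a long solenoid, L = μ₀N²A/ℓ.
L = (4π×10⁻⁷)(2970)²(2.790×10^-3)/(0.633 m) = 4.885×10^-2 H.

L ≈ 48.9 mH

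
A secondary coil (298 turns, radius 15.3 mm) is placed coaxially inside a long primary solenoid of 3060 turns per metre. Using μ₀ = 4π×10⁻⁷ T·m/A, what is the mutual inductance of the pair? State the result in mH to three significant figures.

The outer solenoid produces a uniform field B₁ = μ₀n₁I₁ across the inner coil,
so the flux linkage is N₂Φ = N₂B₁A₂ = μ₀n₁N₂A₂·I₁, giving M = μ₀n₁N₂A₂.
A₂ = πr² = π(1.530×10^-2 m)² = 7.354×10^-4 m².
M = (4π×10⁻⁷)(3060)(298)(7.354×10^-4) = 8.427×10^-4 H.

M ≈ 0.843 mH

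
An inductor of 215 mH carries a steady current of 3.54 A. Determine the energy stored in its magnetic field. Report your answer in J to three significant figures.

Stored magnetic energy: U = ½LI².
U = ½(0.215 H)(3.54 A)² = 1.347 J.

U ≈ 1.35 J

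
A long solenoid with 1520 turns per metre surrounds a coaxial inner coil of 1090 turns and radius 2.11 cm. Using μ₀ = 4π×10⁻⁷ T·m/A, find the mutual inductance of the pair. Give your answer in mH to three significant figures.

M ≈ 2.91 mH

The outer solenoid produces a uniform field B₁ = μ₀n₁I₁ across the inner coil,
so the flux linkage is N₂Φ = N₂B₁A₂ = μ₀n₁N₂A₂·I₁, giving M = μ₀n₁N₂A₂.
A₂ = πr² = π(2.110×10^-2 m)² = 1.399×10^-3 m².
M = (4π×10⁻⁷)(1520)(1090)(1.399×10^-3) = 2.912×10^-3 H.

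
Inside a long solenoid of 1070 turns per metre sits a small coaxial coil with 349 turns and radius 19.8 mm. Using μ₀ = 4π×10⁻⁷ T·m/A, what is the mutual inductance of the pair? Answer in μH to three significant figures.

The outer solenoid produces a uniform field B₁ = μ₀n₁I₁ across the inner coil,
so the flux linkage is N₂Φ = N₂B₁A₂ = μ₀n₁N₂A₂·I₁, giving M = μ₀n₁N₂A₂.
A₂ = πr² = π(1.980×10^-2 m)² = 1.232×10^-3 m².
M = (4π×10⁻⁷)(1070)(349)(1.232×10^-3) = 5.780×10^-4 H.

M ≈ 578 μH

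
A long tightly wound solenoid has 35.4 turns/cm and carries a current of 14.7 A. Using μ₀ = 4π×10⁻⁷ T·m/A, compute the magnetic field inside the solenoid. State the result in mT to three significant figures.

Inside a long solenoid, B = μ₀nI.
B = (4π×10⁻⁷)(3.540×10^3 m⁻¹)(14.7 A) = 6.539×10^-2 T.

B ≈ 65.4 mT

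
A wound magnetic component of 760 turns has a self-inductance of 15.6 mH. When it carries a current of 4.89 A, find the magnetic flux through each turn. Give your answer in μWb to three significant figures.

From L = NΦ_B/I, the flux per turn is Φ_B = LI/N.
Φ_B = (1.560×10^-2 H)(4.89 A)/760 = 1.004×10^-4 Wb.

Φ_B ≈ 100 μWb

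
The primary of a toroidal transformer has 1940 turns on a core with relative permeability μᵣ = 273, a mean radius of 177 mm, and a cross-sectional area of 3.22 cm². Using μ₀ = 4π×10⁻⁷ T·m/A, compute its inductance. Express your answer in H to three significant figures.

For a thin toroid, L = μ₀μᵣN²A/(2πR).
L = (4π×10⁻⁷)(273)(1940)²(3.220×10^-4) / (2π×0.177 m) = 0.3738 H.

L ≈ 0.374 H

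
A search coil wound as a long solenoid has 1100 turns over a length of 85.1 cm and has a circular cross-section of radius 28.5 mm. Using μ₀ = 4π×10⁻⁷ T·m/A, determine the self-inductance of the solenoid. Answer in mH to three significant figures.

A = πr² = π(2.850×10^-2 m)² = 2.552×10^-3 m².
For a long solenoid, L = μ₀N²A/ℓ.
L = (4π×10⁻⁷)(1100)²(2.552×10^-3)/(0.851 m) = 4.559×10^-3 H.

L ≈ 4.56 mH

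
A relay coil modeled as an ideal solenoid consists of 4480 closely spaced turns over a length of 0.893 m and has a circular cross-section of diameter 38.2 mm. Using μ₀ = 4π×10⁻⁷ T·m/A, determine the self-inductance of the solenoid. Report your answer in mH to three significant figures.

A = π(d/2)² = π(1.910×10^-2 m)² = 1.146×10^-3 m².
For a long solenoid, L = μ₀N²A/ℓ.
L = (4π×10⁻⁷)(4480)²(1.146×10^-3)/(0.893 m) = 3.237×10^-2 H.

L ≈ 32.4 mH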